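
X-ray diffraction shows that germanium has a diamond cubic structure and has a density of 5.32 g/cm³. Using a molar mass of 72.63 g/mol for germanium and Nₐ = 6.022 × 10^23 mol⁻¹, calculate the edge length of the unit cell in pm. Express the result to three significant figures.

With Z = 8 atoms per diamond cubic cell, a³ = Z·M/(N_A·ρ) = 8 × 72.63 / (6.022 × 10²³ × 5.320 g/cm³) = 1.814 × 10^-22 cm³.
a = (1.814 × 10^-22)^(1/3) = 5.660 × 10^-8 cm = 566 pm.

566 pm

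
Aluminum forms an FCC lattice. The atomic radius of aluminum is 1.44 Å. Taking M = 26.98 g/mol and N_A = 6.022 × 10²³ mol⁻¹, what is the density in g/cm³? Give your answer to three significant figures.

In an FCC lattice, atoms touch along the face diagonal, so √2·a = 4r, giving a = 4.073 Å = 4.073 × 10^-8 cm.
With Z = 4, ρ = Z·M/(N_A·a³) = 4 × 26.98 / (6.022 × 10²³ × 6.757 × 10^-23) = 2.652 g/cm³.

2.65 g/cm³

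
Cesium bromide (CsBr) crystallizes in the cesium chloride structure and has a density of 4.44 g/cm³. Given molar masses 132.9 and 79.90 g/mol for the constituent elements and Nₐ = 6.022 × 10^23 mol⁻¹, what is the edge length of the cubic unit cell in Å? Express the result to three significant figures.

4.30 Å

M(CsBr) = 212.8 g/mol; Z = 1 formula unit per cell.
a³ = Z·M/(N_A·ρ) = 1 × 212.8 / (6.022 × 10²³ × 4.44) = 7.959 × 10^-23 cm³, so a = 4.301 × 10^-8 cm = 4.30 Å.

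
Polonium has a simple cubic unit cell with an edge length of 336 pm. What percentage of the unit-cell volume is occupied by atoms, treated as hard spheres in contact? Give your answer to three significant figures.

52.4%

In a simple cubic lattice atoms touch along the cell edge, so a = 2r, so r = 0.5000a = 168.0 pm.
Packing fraction = Z·(4/3)πr³ / a³ = 1 × (4/3)π × (168.0)³ / (336)³ = 0.5236 = 52.4%.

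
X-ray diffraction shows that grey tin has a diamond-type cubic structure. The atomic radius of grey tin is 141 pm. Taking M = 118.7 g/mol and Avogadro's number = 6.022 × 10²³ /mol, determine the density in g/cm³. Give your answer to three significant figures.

In a diamond cubic lattice, nearest neighbors lie along the body diagonal with √3·a = 8r, giving a = 651.3 pm = 6.513 × 10^-8 cm.
With Z = 8, ρ = Z·M/(N_A·a³) = 8 × 118.7 / (6.022 × 10²³ × 2.762 × 10^-22) = 5.709 g/cm³.

5.71 g/cm³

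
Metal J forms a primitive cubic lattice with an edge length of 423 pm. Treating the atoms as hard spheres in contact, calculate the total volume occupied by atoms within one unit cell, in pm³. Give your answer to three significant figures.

In a simple cubic lattice atoms touch along the cell edge, so a = 2r, so r = 0.5000a = 211.5 pm.
V_atoms = Z × (4/3)πr³ = 1 × (4/3)π × (211.5)³ = 3.96 × 10^7 pm³.

3.96 × 10^7 pm³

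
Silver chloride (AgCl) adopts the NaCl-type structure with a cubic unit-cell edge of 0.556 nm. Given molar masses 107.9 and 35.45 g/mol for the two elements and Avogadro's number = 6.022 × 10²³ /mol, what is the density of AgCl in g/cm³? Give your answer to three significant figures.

5.54 g/cm³

The NaCl-type structure contains Z = 4 formula units per cell; M(AgCl) = 107.9 + 35.45 = 143.35 g/mol.
a³ = (5.560 × 10^-8 cm)³ = 1.719 × 10^-22 cm³.
ρ = 4 × 143.35 / (6.022 × 10²³ × 1.719 × 10^-22) = 5.540 g/cm³.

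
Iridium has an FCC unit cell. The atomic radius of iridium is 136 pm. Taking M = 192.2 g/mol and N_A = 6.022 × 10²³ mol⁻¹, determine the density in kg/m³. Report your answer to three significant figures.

22400 kg/m³

In an FCC lattice, atoms touch along the face diagonal, so √2·a = 4r, giving a = 384.7 pm = 3.847 × 10^-8 cm.
With Z = 4, ρ = Z·M/(N_A·a³) = 4 × 192.2 / (6.022 × 10²³ × 5.692 × 10^-23) = 22.43 g/cm³ = 22400 kg/m³.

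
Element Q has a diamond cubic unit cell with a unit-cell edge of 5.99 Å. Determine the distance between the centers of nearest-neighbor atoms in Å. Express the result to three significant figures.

2.59 Å

In a diamond cubic structure, nearest neighbors lie along the body diagonal with √3·a = 8r; the nearest-neighbor distance equals 2r = 0.4330·a.
d = 0.4330 × 5.99 = 2.59 Å.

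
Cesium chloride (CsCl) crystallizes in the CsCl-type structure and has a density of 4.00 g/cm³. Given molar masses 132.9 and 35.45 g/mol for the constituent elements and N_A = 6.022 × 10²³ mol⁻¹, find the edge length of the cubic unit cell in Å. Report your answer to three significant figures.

4.12 Å

M(CsCl) = 168.35 g/mol; Z = 1 formula unit per cell.
a³ = Z·M/(N_A·ρ) = 1 × 168.35 / (6.022 × 10²³ × 4.00) = 6.989 × 10^-23 cm³, so a = 4.119 × 10^-8 cm = 4.12 Å.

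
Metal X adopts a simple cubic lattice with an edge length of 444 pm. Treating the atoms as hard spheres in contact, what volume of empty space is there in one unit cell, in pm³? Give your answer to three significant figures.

In a simple cubic lattice atoms touch along the cell edge, so a = 2r, so r = 0.5000a = 222.0 pm.
V_cell = a³ = 8.753 × 10^7 pm³; V_atoms = 1 × (4/3)πr³ = 4.583 × 10^7 pm³.
Empty space = 8.753 × 10^7 − 4.583 × 10^7 = 4.17 × 10^7 pm³.

4.17 × 10^7 pm³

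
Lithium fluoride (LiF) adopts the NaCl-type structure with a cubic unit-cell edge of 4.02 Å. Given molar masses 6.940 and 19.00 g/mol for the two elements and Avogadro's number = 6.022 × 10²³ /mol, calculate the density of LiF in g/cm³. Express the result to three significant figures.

The NaCl-type structure contains Z = 4 formula units per cell; M(LiF) = 6.940 + 19.00 = 25.94 g/mol.
a³ = (4.020 × 10^-8 cm)³ = 6.496 × 10^-23 cm³.
ρ = 4 × 25.94 / (6.022 × 10²³ × 6.496 × 10^-23) = 2.652 g/cm³.

2.65 g/cm³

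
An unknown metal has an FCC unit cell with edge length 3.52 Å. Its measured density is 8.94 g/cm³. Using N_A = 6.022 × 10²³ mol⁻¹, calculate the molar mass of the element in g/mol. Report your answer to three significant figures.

An FCC cell has Z = 4 atoms; a = 3.520 × 10^-8 cm.
M = ρ·N_A·a³/Z = 8.94 × 6.022 × 10²³ × 4.361 × 10^-23 / 4 = 58.7 g/mol.

58.7 g/mol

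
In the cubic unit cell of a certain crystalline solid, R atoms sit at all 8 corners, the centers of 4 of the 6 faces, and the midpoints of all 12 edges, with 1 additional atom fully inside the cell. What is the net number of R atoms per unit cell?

7

Corner atoms are shared by 8 cells (1/8 each), face atoms by 2 (1/2 each), edge atoms by 4 (1/4 each), interior atoms are unshared.
Net atoms = 8 × 1/8 + 4 × 1/2 + 12 × 1/4 + 1 = 1 + 2 + 3 + 1 = 7.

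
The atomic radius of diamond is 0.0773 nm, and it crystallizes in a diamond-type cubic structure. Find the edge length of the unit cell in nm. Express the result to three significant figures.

In a diamond cubic lattice, nearest neighbors lie along the body diagonal with √3·a = 8r.
a = 8r/√3 = 8 × 0.0773 / 1.7321 = 0.357 nm.

0.357 nm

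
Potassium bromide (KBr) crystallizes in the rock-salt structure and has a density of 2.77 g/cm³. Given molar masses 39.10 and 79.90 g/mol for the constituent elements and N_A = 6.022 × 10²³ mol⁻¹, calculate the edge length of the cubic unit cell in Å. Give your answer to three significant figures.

6.58 Å

M(KBr) = 119.0 g/mol; Z = 4 formula units per cell.
a³ = Z·M/(N_A·ρ) = 4 × 119.0 / (6.022 × 10²³ × 2.77) = 2.854 × 10^-22 cm³, so a = 6.584 × 10^-8 cm = 6.58 Å.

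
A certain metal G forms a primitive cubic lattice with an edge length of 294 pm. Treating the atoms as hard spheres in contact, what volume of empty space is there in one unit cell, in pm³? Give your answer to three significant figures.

In a simple cubic lattice atoms touch along the cell edge, so a = 2r, so r = 0.5000a = 147.0 pm.
V_cell = a³ = 2.541 × 10^7 pm³; V_atoms = 1 × (4/3)πr³ = 1.331 × 10^7 pm³.
Empty space = 2.541 × 10^7 − 1.331 × 10^7 = 1.21 × 10^7 pm³.

1.21 × 10^7 pm³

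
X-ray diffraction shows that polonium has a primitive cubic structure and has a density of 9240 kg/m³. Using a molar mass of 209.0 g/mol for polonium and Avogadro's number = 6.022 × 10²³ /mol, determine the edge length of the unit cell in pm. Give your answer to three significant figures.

With Z = 1 atom per simple cubic cell, a³ = Z·M/(N_A·ρ) = 1 × 209.0 / (6.022 × 10²³ × 9.240 g/cm³) = 3.756 × 10^-23 cm³.
a = (3.756 × 10^-23)^(1/3) = 3.349 × 10^-8 cm = 335 pm.

335 pm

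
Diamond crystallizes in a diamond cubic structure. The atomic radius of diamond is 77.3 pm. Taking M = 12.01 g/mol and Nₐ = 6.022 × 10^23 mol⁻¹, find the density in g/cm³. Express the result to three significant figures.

3.51 g/cm³

In a diamond cubic lattice, nearest neighbors lie along the body diagonal with √3·a = 8r, giving a = 357.0 pm = 3.570 × 10^-8 cm.
With Z = 8, ρ = Z·M/(N_A·a³) = 8 × 12.01 / (6.022 × 10²³ × 4.551 × 10^-23) = 3.506 g/cm³.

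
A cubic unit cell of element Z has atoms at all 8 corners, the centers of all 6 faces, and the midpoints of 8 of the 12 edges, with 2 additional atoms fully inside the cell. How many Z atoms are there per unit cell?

8

Corner atoms are shared by 8 cells (1/8 each), face atoms by 2 (1/2 each), edge atoms by 4 (1/4 each), interior atoms are unshared.
Net atoms = 8 × 1/8 + 6 × 1/2 + 8 × 1/4 + 2 = 1 + 3 + 2 + 2 = 8.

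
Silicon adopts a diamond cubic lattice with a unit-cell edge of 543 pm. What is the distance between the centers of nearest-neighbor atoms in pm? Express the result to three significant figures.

235 pm

In a diamond cubic structure, nearest neighbors lie along the body diagonal with √3·a = 8r; the nearest-neighbor distance equals 2r = 0.4330·a.
d = 0.4330 × 543 = 235 pm.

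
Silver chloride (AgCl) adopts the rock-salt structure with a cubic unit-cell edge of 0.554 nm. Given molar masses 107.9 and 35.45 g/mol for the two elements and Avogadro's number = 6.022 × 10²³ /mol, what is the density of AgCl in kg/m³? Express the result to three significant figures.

5600 kg/m³

The rock-salt structure contains Z = 4 formula units per cell; M(AgCl) = 107.9 + 35.45 = 143.35 g/mol.
a³ = (5.540 × 10^-8 cm)³ = 1.700 × 10^-22 cm³.
ρ = 4 × 143.35 / (6.022 × 10²³ × 1.700 × 10^-22) = 5.600 g/cm³ = 5600 kg/m³.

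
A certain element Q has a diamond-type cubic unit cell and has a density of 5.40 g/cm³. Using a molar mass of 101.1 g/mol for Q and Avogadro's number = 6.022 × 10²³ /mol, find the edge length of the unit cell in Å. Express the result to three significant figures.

With Z = 8 atoms per diamond cubic cell, a³ = Z·M/(N_A·ρ) = 8 × 101.1 / (6.022 × 10²³ × 5.400 g/cm³) = 2.487 × 10^-22 cm³.
a = (2.487 × 10^-22)^(1/3) = 6.289 × 10^-8 cm = 6.29 Å.

6.29 Å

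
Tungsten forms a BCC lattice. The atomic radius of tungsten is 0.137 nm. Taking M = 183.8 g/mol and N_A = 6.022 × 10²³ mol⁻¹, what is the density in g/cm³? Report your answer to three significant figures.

19.3 g/cm³

In a BCC lattice, atoms touch along the body diagonal, so √3·a = 4r, giving a = 0.3164 nm = 3.164 × 10^-8 cm.
With Z = 2, ρ = Z·M/(N_A·a³) = 2 × 183.8 / (6.022 × 10²³ × 3.167 × 10^-23) = 19.27 g/cm³.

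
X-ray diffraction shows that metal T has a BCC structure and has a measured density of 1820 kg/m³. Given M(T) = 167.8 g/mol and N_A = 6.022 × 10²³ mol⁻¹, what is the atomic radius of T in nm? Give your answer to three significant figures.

For a BCC cell (Z = 2), a³ = Z·M/(N_A·ρ) = 2 × 167.8 / (6.022 × 10²³ × 1.820) = 3.062 × 10^-22 cm³, so a = 6.740 × 10^-8 cm = 0.6740 nm.
Atoms touch along the body diagonal, so √3·a = 4r, so r = 0.4330 × a = 0.292 nm.

0.292 nm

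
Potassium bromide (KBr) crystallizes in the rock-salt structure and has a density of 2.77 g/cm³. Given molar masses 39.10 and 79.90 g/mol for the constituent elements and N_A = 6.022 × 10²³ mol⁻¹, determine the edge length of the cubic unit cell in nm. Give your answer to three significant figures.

M(KBr) = 119.0 g/mol; Z = 4 formula units per cell.
a³ = Z·M/(N_A·ρ) = 4 × 119.0 / (6.022 × 10²³ × 2.77) = 2.854 × 10^-22 cm³, so a = 6.584 × 10^-8 cm = 0.658 nm.

0.658 nm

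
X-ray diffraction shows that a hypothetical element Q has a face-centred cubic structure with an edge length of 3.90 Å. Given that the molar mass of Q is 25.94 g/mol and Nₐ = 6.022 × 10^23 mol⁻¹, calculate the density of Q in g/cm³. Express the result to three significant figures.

An FCC unit cell contains Z = 4 atoms.
Cell volume: a³ = (3.90 Å)³ = (3.900 × 10^-8 cm)³ = 5.932 × 10^-23 cm³.
ρ = Z·M/(N_A·a³) = 4 × 25.94 / (6.022 × 10²³ × 5.932 × 10^-23) = 2.905 g/cm³.

2.90 g/cm³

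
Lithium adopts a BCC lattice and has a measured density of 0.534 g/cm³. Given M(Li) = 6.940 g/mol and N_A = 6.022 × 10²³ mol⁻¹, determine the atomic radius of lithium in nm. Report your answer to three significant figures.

For a BCC cell (Z = 2), a³ = Z·M/(N_A·ρ) = 2 × 6.940 / (6.022 × 10²³ × 0.5340) = 4.316 × 10^-23 cm³, so a = 3.508 × 10^-8 cm = 0.3508 nm.
Atoms touch along the body diagonal, so √3·a = 4r, so r = 0.4330 × a = 0.152 nm.

0.152 nm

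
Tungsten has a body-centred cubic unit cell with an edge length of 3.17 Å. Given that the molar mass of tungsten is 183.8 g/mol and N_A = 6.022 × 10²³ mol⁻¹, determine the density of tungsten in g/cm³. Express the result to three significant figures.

A BCC unit cell contains Z = 2 atoms.
Cell volume: a³ = (3.17 Å)³ = (3.170 × 10^-8 cm)³ = 3.186 × 10^-23 cm³.
ρ = Z·M/(N_A·a³) = 2 × 183.8 / (6.022 × 10²³ × 3.186 × 10^-23) = 19.16 g/cm³.

19.2 g/cm³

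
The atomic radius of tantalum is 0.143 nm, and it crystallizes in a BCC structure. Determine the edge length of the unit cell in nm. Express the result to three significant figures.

0.330 nm

In a BCC lattice, atoms touch along the body diagonal, so √3·a = 4r.
a = 4r/√3 = 4 × 0.143 / 1.7321 = 0.330 nm.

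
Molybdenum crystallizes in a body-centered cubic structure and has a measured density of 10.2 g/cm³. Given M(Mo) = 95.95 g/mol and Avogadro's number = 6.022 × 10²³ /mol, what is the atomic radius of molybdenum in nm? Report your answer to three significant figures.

0.136 nm

For a BCC cell (Z = 2), a³ = Z·M/(N_A·ρ) = 2 × 95.95 / (6.022 × 10²³ × 10.20) = 3.124 × 10^-23 cm³, so a = 3.150 × 10^-8 cm = 0.3150 nm.
Atoms touch along the body diagonal, so √3·a = 4r, so r = 0.4330 × a = 0.136 nm.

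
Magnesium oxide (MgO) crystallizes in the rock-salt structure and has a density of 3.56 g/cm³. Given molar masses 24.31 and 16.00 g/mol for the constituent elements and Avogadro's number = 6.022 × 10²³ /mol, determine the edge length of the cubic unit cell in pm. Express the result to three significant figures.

M(MgO) = 40.31 g/mol; Z = 4 formula units per cell.
a³ = Z·M/(N_A·ρ) = 4 × 40.31 / (6.022 × 10²³ × 3.56) = 7.521 × 10^-23 cm³, so a = 4.221 × 10^-8 cm = 422 pm.

422 pm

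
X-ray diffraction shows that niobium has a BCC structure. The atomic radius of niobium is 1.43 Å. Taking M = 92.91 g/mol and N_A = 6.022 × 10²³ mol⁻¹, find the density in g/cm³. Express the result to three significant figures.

8.57 g/cm³

In a BCC lattice, atoms touch along the body diagonal, so √3·a = 4r, giving a = 3.302 Å = 3.302 × 10^-8 cm.
With Z = 2, ρ = Z·M/(N_A·a³) = 2 × 92.91 / (6.022 × 10²³ × 3.602 × 10^-23) = 8.567 g/cm³.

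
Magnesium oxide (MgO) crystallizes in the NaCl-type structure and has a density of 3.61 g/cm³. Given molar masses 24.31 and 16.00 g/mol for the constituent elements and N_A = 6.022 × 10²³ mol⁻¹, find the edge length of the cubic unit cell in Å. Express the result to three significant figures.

M(MgO) = 40.31 g/mol; Z = 4 formula units per cell.
a³ = Z·M/(N_A·ρ) = 4 × 40.31 / (6.022 × 10²³ × 3.61) = 7.417 × 10^-23 cm³, so a = 4.202 × 10^-8 cm = 4.20 Å.

4.20 Å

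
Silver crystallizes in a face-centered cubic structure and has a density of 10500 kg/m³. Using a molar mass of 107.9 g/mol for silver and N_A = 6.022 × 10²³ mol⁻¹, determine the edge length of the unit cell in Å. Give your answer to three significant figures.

4.09 Å

With Z = 4 atoms per FCC cell, a³ = Z·M/(N_A·ρ) = 4 × 107.9 / (6.022 × 10²³ × 10.50 g/cm³) = 6.826 × 10^-23 cm³.
a = (6.826 × 10^-23)^(1/3) = 4.087 × 10^-8 cm = 4.09 Å.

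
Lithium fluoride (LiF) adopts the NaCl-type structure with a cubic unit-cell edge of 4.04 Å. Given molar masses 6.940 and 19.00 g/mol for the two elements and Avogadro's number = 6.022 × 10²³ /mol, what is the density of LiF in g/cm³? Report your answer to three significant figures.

The NaCl-type structure contains Z = 4 formula units per cell; M(LiF) = 6.940 + 19.00 = 25.94 g/mol.
a³ = (4.040 × 10^-8 cm)³ = 6.594 × 10^-23 cm³.
ρ = 4 × 25.94 / (6.022 × 10²³ × 6.594 × 10^-23) = 2.613 g/cm³.

2.61 g/cm³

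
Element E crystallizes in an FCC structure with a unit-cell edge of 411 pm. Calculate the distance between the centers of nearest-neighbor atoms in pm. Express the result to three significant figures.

In an FCC structure, atoms touch along the face diagonal, so √2·a = 4r; the nearest-neighbor distance equals 2r = 0.7071·a.
d = 0.7071 × 411 = 291 pm.

291 pm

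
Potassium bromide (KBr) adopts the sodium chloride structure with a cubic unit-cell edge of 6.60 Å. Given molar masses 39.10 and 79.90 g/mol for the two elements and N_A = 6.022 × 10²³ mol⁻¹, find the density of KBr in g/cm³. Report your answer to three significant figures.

2.75 g/cm³

The sodium chloride structure contains Z = 4 formula units per cell; M(KBr) = 39.10 + 79.90 = 119.0 g/mol.
a³ = (6.600 × 10^-8 cm)³ = 2.875 × 10^-22 cm³.
ρ = 4 × 119.0 / (6.022 × 10²³ × 2.875 × 10^-22) = 2.749 g/cm³.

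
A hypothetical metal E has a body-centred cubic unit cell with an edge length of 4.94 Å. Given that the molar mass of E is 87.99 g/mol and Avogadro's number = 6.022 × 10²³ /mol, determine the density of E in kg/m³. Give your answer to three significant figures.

2420 kg/m³

A BCC unit cell contains Z = 2 atoms.
Cell volume: a³ = (4.94 Å)³ = (4.940 × 10^-8 cm)³ = 1.206 × 10^-22 cm³.
ρ = Z·M/(N_A·a³) = 2 × 87.99 / (6.022 × 10²³ × 1.206 × 10^-22) = 2.424 g/cm³ = 2420 kg/m³.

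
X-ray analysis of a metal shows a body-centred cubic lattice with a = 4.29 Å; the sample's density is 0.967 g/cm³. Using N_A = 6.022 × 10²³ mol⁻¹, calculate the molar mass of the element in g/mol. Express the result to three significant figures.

A BCC cell has Z = 2 atoms; a = 4.290 × 10^-8 cm.
M = ρ·N_A·a³/Z = 0.967 × 6.022 × 10²³ × 7.895 × 10^-23 / 2 = 23.0 g/mol.

23.0 g/mol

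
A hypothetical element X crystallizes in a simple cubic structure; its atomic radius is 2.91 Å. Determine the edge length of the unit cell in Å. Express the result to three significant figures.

In a simple cubic lattice, atoms touch along the cell edge, so a = 2r.
a = 2r = 2 × 2.91 = 5.82 Å.

5.82 Å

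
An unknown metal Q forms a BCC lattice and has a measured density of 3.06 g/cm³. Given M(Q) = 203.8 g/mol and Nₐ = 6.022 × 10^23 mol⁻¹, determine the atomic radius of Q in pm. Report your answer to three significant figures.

For a BCC cell (Z = 2), a³ = Z·M/(N_A·ρ) = 2 × 203.8 / (6.022 × 10²³ × 3.060) = 2.212 × 10^-22 cm³, so a = 6.048 × 10^-8 cm = 604.8 pm.
Atoms touch along the body diagonal, so √3·a = 4r, so r = 0.4330 × a = 262 pm.

262 pm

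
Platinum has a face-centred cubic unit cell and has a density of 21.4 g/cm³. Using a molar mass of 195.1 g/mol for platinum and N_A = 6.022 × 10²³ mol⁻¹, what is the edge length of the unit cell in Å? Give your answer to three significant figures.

With Z = 4 atoms per FCC cell, a³ = Z·M/(N_A·ρ) = 4 × 195.1 / (6.022 × 10²³ × 21.40 g/cm³) = 6.056 × 10^-23 cm³.
a = (6.056 × 10^-23)^(1/3) = 3.927 × 10^-8 cm = 3.93 Å.

3.93 Å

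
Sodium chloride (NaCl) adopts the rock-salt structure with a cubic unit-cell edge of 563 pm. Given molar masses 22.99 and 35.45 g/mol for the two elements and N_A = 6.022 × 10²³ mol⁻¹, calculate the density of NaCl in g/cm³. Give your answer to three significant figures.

2.18 g/cm³

The rock-salt structure contains Z = 4 formula units per cell; M(NaCl) = 22.99 + 35.45 = 58.44 g/mol.
a³ = (5.630 × 10^-8 cm)³ = 1.785 × 10^-22 cm³.
ρ = 4 × 58.44 / (6.022 × 10²³ × 1.785 × 10^-22) = 2.175 g/cm³.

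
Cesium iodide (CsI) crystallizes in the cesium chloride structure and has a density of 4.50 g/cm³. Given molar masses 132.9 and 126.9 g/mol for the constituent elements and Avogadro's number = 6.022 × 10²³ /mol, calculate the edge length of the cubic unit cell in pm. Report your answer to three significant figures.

458 pm

M(CsI) = 259.8 g/mol; Z = 1 formula unit per cell.
a³ = Z·M/(N_A·ρ) = 1 × 259.8 / (6.022 × 10²³ × 4.50) = 9.587 × 10^-23 cm³, so a = 4.577 × 10^-8 cm = 458 pm.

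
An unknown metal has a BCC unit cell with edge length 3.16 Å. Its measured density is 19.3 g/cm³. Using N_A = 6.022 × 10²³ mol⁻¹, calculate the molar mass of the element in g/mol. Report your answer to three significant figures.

183 g/mol

A BCC cell has Z = 2 atoms; a = 3.160 × 10^-8 cm.
M = ρ·N_A·a³/Z = 19.3 × 6.022 × 10²³ × 3.155 × 10^-23 / 2 = 183 g/mol.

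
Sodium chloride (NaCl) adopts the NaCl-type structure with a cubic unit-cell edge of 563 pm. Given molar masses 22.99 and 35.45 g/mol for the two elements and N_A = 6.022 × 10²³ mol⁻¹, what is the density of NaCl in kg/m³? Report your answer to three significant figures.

The NaCl-type structure contains Z = 4 formula units per cell; M(NaCl) = 22.99 + 35.45 = 58.44 g/mol.
a³ = (5.630 × 10^-8 cm)³ = 1.785 × 10^-22 cm³.
ρ = 4 × 58.44 / (6.022 × 10²³ × 1.785 × 10^-22) = 2.175 g/cm³ = 2180 kg/m³.

2180 kg/m³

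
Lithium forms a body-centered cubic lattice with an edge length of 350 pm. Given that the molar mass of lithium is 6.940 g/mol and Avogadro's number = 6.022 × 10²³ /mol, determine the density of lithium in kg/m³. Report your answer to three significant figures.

538 kg/m³

A BCC unit cell contains Z = 2 atoms.
Cell volume: a³ = (350 pm)³ = (3.500 × 10^-8 cm)³ = 4.288 × 10^-23 cm³.
ρ = Z·M/(N_A·a³) = 2 × 6.940 / (6.022 × 10²³ × 4.288 × 10^-23) = 0.5376 g/cm³ = 538 kg/m³.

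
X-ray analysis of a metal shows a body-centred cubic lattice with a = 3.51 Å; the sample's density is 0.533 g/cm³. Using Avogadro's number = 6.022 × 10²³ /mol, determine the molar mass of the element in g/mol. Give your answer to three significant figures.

A BCC cell has Z = 2 atoms; a = 3.510 × 10^-8 cm.
M = ρ·N_A·a³/Z = 0.533 × 6.022 × 10²³ × 4.324 × 10^-23 / 2 = 6.94 g/mol.

6.94 g/mol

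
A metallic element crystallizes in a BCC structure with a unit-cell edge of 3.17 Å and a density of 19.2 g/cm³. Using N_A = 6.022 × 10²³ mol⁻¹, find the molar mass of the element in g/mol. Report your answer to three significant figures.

A BCC cell has Z = 2 atoms; a = 3.170 × 10^-8 cm.
M = ρ·N_A·a³/Z = 19.2 × 6.022 × 10²³ × 3.186 × 10^-23 / 2 = 184 g/mol.

184 g/mol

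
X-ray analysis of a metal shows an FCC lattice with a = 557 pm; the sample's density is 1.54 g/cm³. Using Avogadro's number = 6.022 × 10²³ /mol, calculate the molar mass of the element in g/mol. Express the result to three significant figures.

40.1 g/mol

An FCC cell has Z = 4 atoms; a = 5.570 × 10^-8 cm.
M = ρ·N_A·a³/Z = 1.54 × 6.022 × 10²³ × 1.728 × 10^-22 / 4 = 40.1 g/mol.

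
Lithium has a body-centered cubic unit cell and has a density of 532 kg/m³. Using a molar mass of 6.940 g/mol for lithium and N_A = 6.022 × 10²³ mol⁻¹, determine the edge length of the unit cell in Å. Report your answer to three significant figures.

3.51 Å

With Z = 2 atoms per BCC cell, a³ = Z·M/(N_A·ρ) = 2 × 6.940 / (6.022 × 10²³ × 0.5320 g/cm³) = 4.332 × 10^-23 cm³.
a = (4.332 × 10^-23)^(1/3) = 3.512 × 10^-8 cm = 3.51 Å.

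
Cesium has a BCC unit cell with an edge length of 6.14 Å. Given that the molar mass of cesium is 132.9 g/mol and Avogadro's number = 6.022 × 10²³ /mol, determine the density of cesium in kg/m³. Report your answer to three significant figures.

1910 kg/m³

A BCC unit cell contains Z = 2 atoms.
Cell volume: a³ = (6.14 Å)³ = (6.140 × 10^-8 cm)³ = 2.315 × 10^-22 cm³.
ρ = Z·M/(N_A·a³) = 2 × 132.9 / (6.022 × 10²³ × 2.315 × 10^-22) = 1.907 g/cm³ = 1910 kg/m³.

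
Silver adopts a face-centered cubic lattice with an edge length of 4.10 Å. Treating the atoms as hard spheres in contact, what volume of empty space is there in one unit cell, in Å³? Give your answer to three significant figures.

In an FCC lattice atoms touch along the face diagonal, so √2·a = 4r, so r = 0.3536a = 1.450 Å.
V_cell = a³ = 68.92 Å³; V_atoms = 4 × (4/3)πr³ = 51.03 Å³.
Empty space = 68.92 − 51.03 = 17.9 Å³.

17.9 Å³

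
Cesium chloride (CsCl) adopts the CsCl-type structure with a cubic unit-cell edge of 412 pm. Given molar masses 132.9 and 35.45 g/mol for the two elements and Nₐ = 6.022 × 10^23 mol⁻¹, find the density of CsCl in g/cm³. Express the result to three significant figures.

4.00 g/cm³

The CsCl-type structure contains Z = 1 formula unit per cell; M(CsCl) = 132.9 + 35.45 = 168.35 g/mol.
a³ = (4.120 × 10^-8 cm)³ = 6.993 × 10^-23 cm³.
ρ = 1 × 168.35 / (6.022 × 10²³ × 6.993 × 10^-23) = 3.997 g/cm³.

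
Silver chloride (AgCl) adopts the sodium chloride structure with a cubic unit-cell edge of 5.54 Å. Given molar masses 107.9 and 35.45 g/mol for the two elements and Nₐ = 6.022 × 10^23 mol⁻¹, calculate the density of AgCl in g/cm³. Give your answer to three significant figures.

5.60 g/cm³

The sodium chloride structure contains Z = 4 formula units per cell; M(AgCl) = 107.9 + 35.45 = 143.35 g/mol.
a³ = (5.540 × 10^-8 cm)³ = 1.700 × 10^-22 cm³.
ρ = 4 × 143.35 / (6.022 × 10²³ × 1.700 × 10^-22) = 5.600 g/cm³.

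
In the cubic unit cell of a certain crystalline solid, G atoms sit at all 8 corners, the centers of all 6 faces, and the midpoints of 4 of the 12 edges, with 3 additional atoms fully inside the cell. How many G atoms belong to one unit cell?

8

Corner atoms are shared by 8 cells (1/8 each), face atoms by 2 (1/2 each), edge atoms by 4 (1/4 each), interior atoms are unshared.
Net atoms = 8 × 1/8 + 6 × 1/2 + 4 × 1/4 + 3 = 1 + 3 + 1 + 3 = 8.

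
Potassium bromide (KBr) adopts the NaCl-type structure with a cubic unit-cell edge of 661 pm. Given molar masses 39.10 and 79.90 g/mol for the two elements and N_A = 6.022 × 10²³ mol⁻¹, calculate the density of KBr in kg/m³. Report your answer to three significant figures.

2740 kg/m³

The NaCl-type structure contains Z = 4 formula units per cell; M(KBr) = 39.10 + 79.90 = 119.0 g/mol.
a³ = (6.610 × 10^-8 cm)³ = 2.888 × 10^-22 cm³.
ρ = 4 × 119.0 / (6.022 × 10²³ × 2.888 × 10^-22) = 2.737 g/cm³ = 2740 kg/m³.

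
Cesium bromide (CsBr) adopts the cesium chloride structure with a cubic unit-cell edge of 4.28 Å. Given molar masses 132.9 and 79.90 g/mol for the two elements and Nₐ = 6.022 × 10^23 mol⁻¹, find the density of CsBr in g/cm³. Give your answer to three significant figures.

4.51 g/cm³

The cesium chloride structure contains Z = 1 formula unit per cell; M(CsBr) = 132.9 + 79.90 = 212.8 g/mol.
a³ = (4.280 × 10^-8 cm)³ = 7.840 × 10^-23 cm³.
ρ = 1 × 212.8 / (6.022 × 10²³ × 7.840 × 10^-23) = 4.507 g/cm³.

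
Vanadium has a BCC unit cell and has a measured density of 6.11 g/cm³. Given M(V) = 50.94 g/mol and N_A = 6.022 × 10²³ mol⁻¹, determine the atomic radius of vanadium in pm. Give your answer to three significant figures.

131 pm

For a BCC cell (Z = 2), a³ = Z·M/(N_A·ρ) = 2 × 50.94 / (6.022 × 10²³ × 6.110) = 2.769 × 10^-23 cm³, so a = 3.025 × 10^-8 cm = 302.5 pm.
Atoms touch along the body diagonal, so √3·a = 4r, so r = 0.4330 × a = 131 pm.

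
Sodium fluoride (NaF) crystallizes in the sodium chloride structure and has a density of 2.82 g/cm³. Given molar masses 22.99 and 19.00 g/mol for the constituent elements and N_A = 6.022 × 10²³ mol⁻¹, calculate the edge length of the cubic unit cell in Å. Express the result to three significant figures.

M(NaF) = 41.99 g/mol; Z = 4 formula units per cell.
a³ = Z·M/(N_A·ρ) = 4 × 41.99 / (6.022 × 10²³ × 2.82) = 9.890 × 10^-23 cm³, so a = 4.625 × 10^-8 cm = 4.62 Å.

4.62 Å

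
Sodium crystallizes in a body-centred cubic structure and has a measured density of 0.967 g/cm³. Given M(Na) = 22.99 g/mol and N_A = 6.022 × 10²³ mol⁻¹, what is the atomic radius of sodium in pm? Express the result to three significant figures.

186 pm

For a BCC cell (Z = 2), a³ = Z·M/(N_A·ρ) = 2 × 22.99 / (6.022 × 10²³ × 0.9670) = 7.896 × 10^-23 cm³, so a = 4.290 × 10^-8 cm = 429.0 pm.
Atoms touch along the body diagonal, so √3·a = 4r, so r = 0.4330 × a = 186 pm.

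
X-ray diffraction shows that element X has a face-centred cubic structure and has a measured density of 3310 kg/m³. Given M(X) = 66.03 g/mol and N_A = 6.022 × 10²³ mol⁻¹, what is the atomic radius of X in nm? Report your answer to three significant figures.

0.180 nm

For an FCC cell (Z = 4), a³ = Z·M/(N_A·ρ) = 4 × 66.03 / (6.022 × 10²³ × 3.310) = 1.325 × 10^-22 cm³, so a = 5.098 × 10^-8 cm = 0.5098 nm.
Atoms touch along the face diagonal, so √2·a = 4r, so r = 0.3536 × a = 0.180 nm.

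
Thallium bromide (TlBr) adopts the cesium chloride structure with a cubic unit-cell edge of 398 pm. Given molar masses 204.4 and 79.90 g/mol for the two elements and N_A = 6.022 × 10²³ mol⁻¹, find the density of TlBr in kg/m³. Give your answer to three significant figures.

7490 kg/m³

The cesium chloride structure contains Z = 1 formula unit per cell; M(TlBr) = 204.4 + 79.90 = 284.3 g/mol.
a³ = (3.980 × 10^-8 cm)³ = 6.304 × 10^-23 cm³.
ρ = 1 × 284.3 / (6.022 × 10²³ × 6.304 × 10^-23) = 7.488 g/cm³ = 7490 kg/m³.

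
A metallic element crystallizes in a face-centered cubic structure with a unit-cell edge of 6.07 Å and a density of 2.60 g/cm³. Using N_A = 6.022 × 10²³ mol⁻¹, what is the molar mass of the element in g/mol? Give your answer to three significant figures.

87.5 g/mol

An FCC cell has Z = 4 atoms; a = 6.070 × 10^-8 cm.
M = ρ·N_A·a³/Z = 2.60 × 6.022 × 10²³ × 2.236 × 10^-22 / 4 = 87.5 g/mol.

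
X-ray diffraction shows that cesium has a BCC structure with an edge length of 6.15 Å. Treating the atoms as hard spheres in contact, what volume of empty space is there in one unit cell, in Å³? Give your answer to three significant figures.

In a BCC lattice atoms touch along the body diagonal, so √3·a = 4r, so r = 0.4330a = 2.663 Å.
V_cell = a³ = 232.6 Å³; V_atoms = 2 × (4/3)πr³ = 158.2 Å³.
Empty space = 232.6 − 158.2 = 74.4 Å³.

74.4 Å³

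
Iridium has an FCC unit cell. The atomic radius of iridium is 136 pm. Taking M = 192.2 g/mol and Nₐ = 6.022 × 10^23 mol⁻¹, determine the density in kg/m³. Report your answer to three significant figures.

22400 kg/m³

In an FCC lattice, atoms touch along the face diagonal, so √2·a = 4r, giving a = 384.7 pm = 3.847 × 10^-8 cm.
With Z = 4, ρ = Z·M/(N_A·a³) = 4 × 192.2 / (6.022 × 10²³ × 5.692 × 10^-23) = 22.43 g/cm³ = 22400 kg/m³.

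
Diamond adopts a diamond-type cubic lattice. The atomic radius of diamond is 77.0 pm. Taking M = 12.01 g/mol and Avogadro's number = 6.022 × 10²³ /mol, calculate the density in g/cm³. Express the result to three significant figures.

In a diamond cubic lattice, nearest neighbors lie along the body diagonal with √3·a = 8r, giving a = 355.6 pm = 3.556 × 10^-8 cm.
With Z = 8, ρ = Z·M/(N_A·a³) = 8 × 12.01 / (6.022 × 10²³ × 4.498 × 10^-23) = 3.547 g/cm³.

3.55 g/cm³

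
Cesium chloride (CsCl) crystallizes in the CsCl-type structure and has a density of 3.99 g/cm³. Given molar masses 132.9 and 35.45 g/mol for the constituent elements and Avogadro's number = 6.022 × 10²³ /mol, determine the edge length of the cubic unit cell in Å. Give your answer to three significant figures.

M(CsCl) = 168.35 g/mol; Z = 1 formula unit per cell.
a³ = Z·M/(N_A·ρ) = 1 × 168.35 / (6.022 × 10²³ × 3.99) = 7.006 × 10^-23 cm³, so a = 4.123 × 10^-8 cm = 4.12 Å.

4.12 Å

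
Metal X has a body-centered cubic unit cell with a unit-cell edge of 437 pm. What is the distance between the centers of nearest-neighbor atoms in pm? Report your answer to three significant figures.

378 pm

In a BCC structure, atoms touch along the body diagonal, so √3·a = 4r; the nearest-neighbor distance equals 2r = 0.8660·a.
d = 0.8660 × 437 = 378 pm.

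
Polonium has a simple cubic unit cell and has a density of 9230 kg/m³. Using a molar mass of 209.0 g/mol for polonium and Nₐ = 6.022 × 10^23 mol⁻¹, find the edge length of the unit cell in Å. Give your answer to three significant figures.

With Z = 1 atom per simple cubic cell, a³ = Z·M/(N_A·ρ) = 1 × 209.0 / (6.022 × 10²³ × 9.230 g/cm³) = 3.760 × 10^-23 cm³.
a = (3.760 × 10^-23)^(1/3) = 3.350 × 10^-8 cm = 3.35 Å.

3.35 Å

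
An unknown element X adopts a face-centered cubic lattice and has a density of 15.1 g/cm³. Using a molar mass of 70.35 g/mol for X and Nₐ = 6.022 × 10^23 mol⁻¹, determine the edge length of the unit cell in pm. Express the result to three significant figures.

314 pm

With Z = 4 atoms per FCC cell, a³ = Z·M/(N_A·ρ) = 4 × 70.35 / (6.022 × 10²³ × 15.10 g/cm³) = 3.095 × 10^-23 cm³.
a = (3.095 × 10^-23)^(1/3) = 3.140 × 10^-8 cm = 314 pm.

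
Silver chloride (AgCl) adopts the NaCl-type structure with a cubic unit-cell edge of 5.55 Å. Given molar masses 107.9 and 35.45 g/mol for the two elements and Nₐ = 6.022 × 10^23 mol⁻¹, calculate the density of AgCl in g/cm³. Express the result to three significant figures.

5.57 g/cm³

The NaCl-type structure contains Z = 4 formula units per cell; M(AgCl) = 107.9 + 35.45 = 143.35 g/mol.
a³ = (5.550 × 10^-8 cm)³ = 1.710 × 10^-22 cm³.
ρ = 4 × 143.35 / (6.022 × 10²³ × 1.710 × 10^-22) = 5.570 g/cm³.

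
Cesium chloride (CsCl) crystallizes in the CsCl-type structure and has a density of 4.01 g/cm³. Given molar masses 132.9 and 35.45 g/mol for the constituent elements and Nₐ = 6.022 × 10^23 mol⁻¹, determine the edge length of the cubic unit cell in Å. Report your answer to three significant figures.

M(CsCl) = 168.35 g/mol; Z = 1 formula unit per cell.
a³ = Z·M/(N_A·ρ) = 1 × 168.35 / (6.022 × 10²³ × 4.01) = 6.972 × 10^-23 cm³, so a = 4.116 × 10^-8 cm = 4.12 Å.

4.12 Å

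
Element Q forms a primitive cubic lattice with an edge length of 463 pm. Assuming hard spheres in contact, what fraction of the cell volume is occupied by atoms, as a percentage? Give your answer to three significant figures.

52.4%

In a simple cubic lattice atoms touch along the cell edge, so a = 2r, so r = 0.5000a = 231.5 pm.
Packing fraction = Z·(4/3)πr³ / a³ = 1 × (4/3)π × (231.5)³ / (463)³ = 0.5236 = 52.4%.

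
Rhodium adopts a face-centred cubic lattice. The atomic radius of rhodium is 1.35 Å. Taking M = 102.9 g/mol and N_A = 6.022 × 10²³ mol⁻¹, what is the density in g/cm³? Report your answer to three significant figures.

In an FCC lattice, atoms touch along the face diagonal, so √2·a = 4r, giving a = 3.818 Å = 3.818 × 10^-8 cm.
With Z = 4, ρ = Z·M/(N_A·a³) = 4 × 102.9 / (6.022 × 10²³ × 5.567 × 10^-23) = 12.28 g/cm³.

12.3 g/cm³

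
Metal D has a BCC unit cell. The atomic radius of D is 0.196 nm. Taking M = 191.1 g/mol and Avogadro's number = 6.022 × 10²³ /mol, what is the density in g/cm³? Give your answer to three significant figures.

In a BCC lattice, atoms touch along the body diagonal, so √3·a = 4r, giving a = 0.4526 nm = 4.526 × 10^-8 cm.
With Z = 2, ρ = Z·M/(N_A·a³) = 2 × 191.1 / (6.022 × 10²³ × 9.274 × 10^-23) = 6.844 g/cm³.

6.84 g/cm³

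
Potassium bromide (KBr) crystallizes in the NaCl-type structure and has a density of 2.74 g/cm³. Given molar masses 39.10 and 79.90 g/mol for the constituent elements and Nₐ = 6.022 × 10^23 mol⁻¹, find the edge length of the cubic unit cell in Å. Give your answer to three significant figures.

6.61 Å

M(KBr) = 119.0 g/mol; Z = 4 formula units per cell.
a³ = Z·M/(N_A·ρ) = 4 × 119.0 / (6.022 × 10²³ × 2.74) = 2.885 × 10^-22 cm³, so a = 6.608 × 10^-8 cm = 6.61 Å.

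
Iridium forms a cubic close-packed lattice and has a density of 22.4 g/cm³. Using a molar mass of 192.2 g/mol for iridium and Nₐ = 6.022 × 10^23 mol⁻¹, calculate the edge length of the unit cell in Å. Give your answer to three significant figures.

With Z = 4 atoms per FCC cell, a³ = Z·M/(N_A·ρ) = 4 × 192.2 / (6.022 × 10²³ × 22.40 g/cm³) = 5.699 × 10^-23 cm³.
a = (5.699 × 10^-23)^(1/3) = 3.848 × 10^-8 cm = 3.85 Å.

3.85 Å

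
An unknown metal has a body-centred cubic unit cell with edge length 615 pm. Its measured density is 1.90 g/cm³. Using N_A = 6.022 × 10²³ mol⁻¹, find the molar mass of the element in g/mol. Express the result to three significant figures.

133 g/mol

A BCC cell has Z = 2 atoms; a = 6.150 × 10^-8 cm.
M = ρ·N_A·a³/Z = 1.90 × 6.022 × 10²³ × 2.326 × 10^-22 / 2 = 133 g/mol.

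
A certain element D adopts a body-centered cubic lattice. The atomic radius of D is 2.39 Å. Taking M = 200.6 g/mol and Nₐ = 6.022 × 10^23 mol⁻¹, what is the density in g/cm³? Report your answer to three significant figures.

In a BCC lattice, atoms touch along the body diagonal, so √3·a = 4r, giving a = 5.519 Å = 5.519 × 10^-8 cm.
With Z = 2, ρ = Z·M/(N_A·a³) = 2 × 200.6 / (6.022 × 10²³ × 1.681 × 10^-22) = 3.962 g/cm³.

3.96 g/cm³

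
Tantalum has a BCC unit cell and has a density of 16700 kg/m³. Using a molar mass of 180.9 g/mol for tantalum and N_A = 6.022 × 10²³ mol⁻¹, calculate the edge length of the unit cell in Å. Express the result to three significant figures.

With Z = 2 atoms per BCC cell, a³ = Z·M/(N_A·ρ) = 2 × 180.9 / (6.022 × 10²³ × 16.70 g/cm³) = 3.598 × 10^-23 cm³.
a = (3.598 × 10^-23)^(1/3) = 3.301 × 10^-8 cm = 3.30 Å.

3.30 Å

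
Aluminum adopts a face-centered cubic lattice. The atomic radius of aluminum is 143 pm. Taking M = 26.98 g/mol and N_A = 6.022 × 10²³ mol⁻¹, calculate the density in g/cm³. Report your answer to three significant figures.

2.71 g/cm³

In an FCC lattice, atoms touch along the face diagonal, so √2·a = 4r, giving a = 404.5 pm = 4.045 × 10^-8 cm.
With Z = 4, ρ = Z·M/(N_A·a³) = 4 × 26.98 / (6.022 × 10²³ × 6.617 × 10^-23) = 2.708 g/cm³.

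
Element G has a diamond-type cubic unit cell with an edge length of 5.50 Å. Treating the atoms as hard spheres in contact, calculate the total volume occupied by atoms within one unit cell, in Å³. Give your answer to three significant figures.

In a diamond cubic lattice nearest neighbors lie along the body diagonal with √3·a = 8r, so r = 0.2165a = 1.191 Å.
V_atoms = Z × (4/3)πr³ = 8 × (4/3)π × (1.191)³ = 56.6 Å³.

56.6 Å³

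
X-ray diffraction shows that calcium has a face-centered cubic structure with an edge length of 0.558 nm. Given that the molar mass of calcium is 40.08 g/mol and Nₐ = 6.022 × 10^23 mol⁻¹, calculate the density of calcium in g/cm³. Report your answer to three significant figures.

An FCC unit cell contains Z = 4 atoms.
Cell volume: a³ = (0.558 nm)³ = (5.580 × 10^-8 cm)³ = 1.737 × 10^-22 cm³.
ρ = Z·M/(N_A·a³) = 4 × 40.08 / (6.022 × 10²³ × 1.737 × 10^-22) = 1.532 g/cm³.

1.53 g/cm³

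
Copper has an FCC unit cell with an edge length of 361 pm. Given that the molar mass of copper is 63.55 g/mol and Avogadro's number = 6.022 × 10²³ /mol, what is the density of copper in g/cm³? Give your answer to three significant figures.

An FCC unit cell contains Z = 4 atoms.
Cell volume: a³ = (361 pm)³ = (3.610 × 10^-8 cm)³ = 4.705 × 10^-23 cm³.
ρ = Z·M/(N_A·a³) = 4 × 63.55 / (6.022 × 10²³ × 4.705 × 10^-23) = 8.972 g/cm³.

8.97 g/cm³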